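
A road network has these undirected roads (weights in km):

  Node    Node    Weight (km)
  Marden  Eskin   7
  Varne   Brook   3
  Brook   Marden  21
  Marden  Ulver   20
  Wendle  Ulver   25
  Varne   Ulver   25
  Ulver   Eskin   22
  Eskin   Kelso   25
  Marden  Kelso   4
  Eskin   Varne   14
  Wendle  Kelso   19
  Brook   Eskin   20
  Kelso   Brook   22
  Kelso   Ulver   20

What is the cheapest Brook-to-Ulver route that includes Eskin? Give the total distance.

Best Brook to Eskin: Brook–Varne–Eskin costing 17
Shortest Eskin→Ulver: Eskin–Ulver = 22
Total via Eskin: 17 + 22 = 39 km.

39 km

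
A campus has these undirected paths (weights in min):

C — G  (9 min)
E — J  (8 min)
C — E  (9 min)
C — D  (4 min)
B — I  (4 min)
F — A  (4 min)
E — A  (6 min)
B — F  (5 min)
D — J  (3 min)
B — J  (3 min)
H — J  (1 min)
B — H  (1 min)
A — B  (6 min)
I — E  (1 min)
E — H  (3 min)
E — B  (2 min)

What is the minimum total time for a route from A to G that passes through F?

Shortest A→F: A–F = 4
Best F to G: F–B–H–J–D–C–G costing 23
Total via F: 4 + 23 = 27 min.

27 min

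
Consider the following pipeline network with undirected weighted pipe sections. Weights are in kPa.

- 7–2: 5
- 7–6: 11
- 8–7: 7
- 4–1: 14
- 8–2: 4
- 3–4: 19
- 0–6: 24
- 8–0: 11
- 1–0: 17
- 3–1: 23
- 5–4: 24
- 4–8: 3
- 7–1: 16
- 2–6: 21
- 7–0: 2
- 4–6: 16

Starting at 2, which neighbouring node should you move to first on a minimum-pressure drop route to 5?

8

Enumerating some paths:
2 → 8 → 4 → 5: 4+3+24 = 31
2 → 7 → 0 → 8 → 4 → 5: 5+2+11+3+24 = 45
2 → 7 → 6 → 4 → 5: 5+11+16+24 = 56
2 → 7 → 8 → 4 → 5: 5+7+3+24 = 39
Cheapest is 2 → 8 → 4 → 5 at 31 kPa.
So from 2 the first move is to 8.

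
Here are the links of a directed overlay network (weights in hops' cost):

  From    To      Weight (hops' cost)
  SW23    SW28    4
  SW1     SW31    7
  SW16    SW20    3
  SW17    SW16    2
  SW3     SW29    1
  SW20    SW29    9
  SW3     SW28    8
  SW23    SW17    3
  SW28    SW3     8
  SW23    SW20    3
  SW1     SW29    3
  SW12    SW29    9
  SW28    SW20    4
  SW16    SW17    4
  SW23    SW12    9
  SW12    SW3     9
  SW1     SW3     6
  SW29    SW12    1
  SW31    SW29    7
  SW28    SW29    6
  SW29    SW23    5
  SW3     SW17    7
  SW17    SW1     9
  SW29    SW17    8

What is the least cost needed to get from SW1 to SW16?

Shortest distances from SW1:
SW1: 0
SW29: 3  (via SW1)
SW12: 4  (via SW29)
SW3: 6  (via SW1)
SW31: 7  (via SW1)
SW23: 8  (via SW29)
SW17: 11  (via SW29)
SW20: 11  (via SW23)
SW28: 12  (via SW23)
SW16: 13  (via SW17)
Shortest route: SW1 → SW29 → SW17 → SW16 = 13 hops' cost.

13 hops' cost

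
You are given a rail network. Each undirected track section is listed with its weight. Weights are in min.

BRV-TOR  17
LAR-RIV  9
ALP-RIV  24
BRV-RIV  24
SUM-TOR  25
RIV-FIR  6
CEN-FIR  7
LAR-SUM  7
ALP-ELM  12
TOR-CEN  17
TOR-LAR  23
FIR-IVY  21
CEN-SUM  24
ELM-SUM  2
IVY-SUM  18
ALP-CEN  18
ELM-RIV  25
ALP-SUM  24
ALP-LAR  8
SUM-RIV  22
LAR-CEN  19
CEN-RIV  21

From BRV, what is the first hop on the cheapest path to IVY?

RIV

Enumerating some paths:
BRV → RIV → FIR → IVY: 24+6+21 = 51
BRV → RIV → LAR → SUM → IVY: 24+9+7+18 = 58
Cheapest is BRV → RIV → FIR → IVY at 51 min.
So from BRV the first move is to RIV.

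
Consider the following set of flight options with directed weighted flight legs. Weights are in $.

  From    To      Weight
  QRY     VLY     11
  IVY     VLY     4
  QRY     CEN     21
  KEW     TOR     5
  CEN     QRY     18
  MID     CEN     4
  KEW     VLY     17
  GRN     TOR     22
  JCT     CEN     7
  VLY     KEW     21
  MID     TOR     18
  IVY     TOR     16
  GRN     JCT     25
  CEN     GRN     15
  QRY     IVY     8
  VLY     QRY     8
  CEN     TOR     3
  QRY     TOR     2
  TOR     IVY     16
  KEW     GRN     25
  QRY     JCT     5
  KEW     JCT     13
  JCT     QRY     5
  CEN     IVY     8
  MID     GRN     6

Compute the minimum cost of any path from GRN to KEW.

Compare a few routes:
GRN → JCT → QRY → IVY → VLY → KEW: 25+5+8+4+21 = 63
GRN → JCT → QRY → VLY → KEW: 25+5+11+21 = 62
GRN → TOR → IVY → VLY → KEW: 22+16+4+21 = 63
Cheapest is GRN → JCT → QRY → VLY → KEW at $62.

$62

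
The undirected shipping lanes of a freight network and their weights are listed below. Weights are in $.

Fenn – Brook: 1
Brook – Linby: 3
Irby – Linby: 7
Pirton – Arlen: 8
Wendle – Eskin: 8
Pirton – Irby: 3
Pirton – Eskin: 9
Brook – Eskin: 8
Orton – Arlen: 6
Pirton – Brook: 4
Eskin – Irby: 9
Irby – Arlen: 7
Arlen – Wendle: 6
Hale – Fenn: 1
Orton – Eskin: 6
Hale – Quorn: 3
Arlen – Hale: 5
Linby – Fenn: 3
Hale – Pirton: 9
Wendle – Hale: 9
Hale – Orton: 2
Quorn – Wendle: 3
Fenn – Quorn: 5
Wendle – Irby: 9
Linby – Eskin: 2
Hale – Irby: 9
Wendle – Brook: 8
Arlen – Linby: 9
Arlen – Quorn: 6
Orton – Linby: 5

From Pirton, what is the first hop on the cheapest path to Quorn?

Candidate routes:
Pirton - Brook - Fenn - Hale - Quorn: 4+1+1+3 = 9
Pirton - Hale - Quorn: 9+3 = 12
Pirton - Brook - Fenn - Quorn: 4+1+5 = 10
Cheapest is Pirton - Brook - Fenn - Hale - Quorn at $9.
So from Pirton the first move is to Brook.

Brook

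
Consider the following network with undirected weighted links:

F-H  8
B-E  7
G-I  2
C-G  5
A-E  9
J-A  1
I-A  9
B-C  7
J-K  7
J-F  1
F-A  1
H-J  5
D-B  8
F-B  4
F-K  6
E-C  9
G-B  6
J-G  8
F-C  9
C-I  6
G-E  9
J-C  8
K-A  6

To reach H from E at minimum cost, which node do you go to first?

Enumerating some paths:
E → B → F → A → J → H: 7+4+1+1+5 = 18
E → A → F → J → H: 9+1+1+5 = 16
E → A → J → H: 9+1+5 = 15
E → B → F → J → H: 7+4+1+5 = 17
The minimum is 15 via E → A → J → H.
So from E the first move is to A.

A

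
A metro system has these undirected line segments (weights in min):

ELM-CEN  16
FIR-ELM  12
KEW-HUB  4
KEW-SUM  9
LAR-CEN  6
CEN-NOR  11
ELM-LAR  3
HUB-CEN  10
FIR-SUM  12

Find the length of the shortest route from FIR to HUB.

25 min

Shortest distances from FIR:
FIR: 0
SUM: 12  (via FIR)
ELM: 12  (via FIR)
LAR: 15  (via ELM)
CEN: 21  (via LAR)
KEW: 21  (via SUM)
HUB: 25  (via KEW)
Shortest route: FIR–SUM–KEW–HUB = 25 min.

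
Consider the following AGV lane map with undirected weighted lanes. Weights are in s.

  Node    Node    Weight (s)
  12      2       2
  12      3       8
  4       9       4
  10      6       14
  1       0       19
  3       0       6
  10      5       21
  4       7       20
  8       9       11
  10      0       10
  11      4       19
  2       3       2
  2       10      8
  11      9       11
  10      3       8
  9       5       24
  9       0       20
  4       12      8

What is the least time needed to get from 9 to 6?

36 s

Enumerating some paths:
9 - 4 - 12 - 2 - 10 - 6: 4+8+2+8+14 = 36
9 - 4 - 12 - 2 - 3 - 10 - 6: 4+8+2+2+8+14 = 38
The minimum is 36 s via 9 - 4 - 12 - 2 - 10 - 6.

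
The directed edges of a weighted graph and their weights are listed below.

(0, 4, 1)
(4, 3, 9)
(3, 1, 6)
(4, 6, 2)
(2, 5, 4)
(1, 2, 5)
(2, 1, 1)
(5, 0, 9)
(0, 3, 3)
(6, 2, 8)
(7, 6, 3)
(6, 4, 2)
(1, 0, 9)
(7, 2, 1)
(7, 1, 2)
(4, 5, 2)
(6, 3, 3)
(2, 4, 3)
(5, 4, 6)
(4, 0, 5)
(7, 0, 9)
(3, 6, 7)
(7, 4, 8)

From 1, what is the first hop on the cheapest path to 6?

2

Compare a few routes:
1 → 2 → 4 → 6: 5+3+2 = 10
1 → 2 → 5 → 4 → 6: 5+4+6+2 = 17
1 → 0 → 4 → 6: 9+1+2 = 12
The minimum is 10 via 1 → 2 → 4 → 6.
So from 1 the first move is to 2.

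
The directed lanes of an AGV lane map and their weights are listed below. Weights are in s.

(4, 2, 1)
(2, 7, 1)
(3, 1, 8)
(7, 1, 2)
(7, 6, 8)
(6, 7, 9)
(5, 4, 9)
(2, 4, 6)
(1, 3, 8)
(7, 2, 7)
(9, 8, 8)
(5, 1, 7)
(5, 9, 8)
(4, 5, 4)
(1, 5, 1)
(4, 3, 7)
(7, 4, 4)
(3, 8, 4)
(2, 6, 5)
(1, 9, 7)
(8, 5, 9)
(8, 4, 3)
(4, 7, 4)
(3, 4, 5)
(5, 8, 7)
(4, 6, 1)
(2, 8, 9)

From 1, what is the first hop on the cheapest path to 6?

Candidate routes:
1 - 3 - 4 - 6: 8+5+1 = 14
1 - 5 - 8 - 4 - 6: 1+7+3+1 = 12
1 - 5 - 4 - 6: 1+9+1 = 11
Cheapest is 1 - 5 - 4 - 6 at 11 s.
So from 1 the first move is to 5.

5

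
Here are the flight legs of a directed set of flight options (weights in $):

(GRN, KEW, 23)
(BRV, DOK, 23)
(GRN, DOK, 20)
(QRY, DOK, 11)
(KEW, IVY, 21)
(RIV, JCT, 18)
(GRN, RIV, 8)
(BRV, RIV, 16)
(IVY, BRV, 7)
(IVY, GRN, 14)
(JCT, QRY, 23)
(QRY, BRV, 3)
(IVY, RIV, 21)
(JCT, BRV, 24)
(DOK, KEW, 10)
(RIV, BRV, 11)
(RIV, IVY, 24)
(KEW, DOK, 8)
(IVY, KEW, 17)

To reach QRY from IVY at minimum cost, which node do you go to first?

Compare a few routes:
IVY - GRN - RIV - JCT - QRY: 14+8+18+23 = 63
IVY - RIV - JCT - QRY: 21+18+23 = 62
IVY - BRV - RIV - JCT - QRY: 7+16+18+23 = 64
The minimum is $62 via IVY - RIV - JCT - QRY.
So from IVY the first move is to RIV.

RIV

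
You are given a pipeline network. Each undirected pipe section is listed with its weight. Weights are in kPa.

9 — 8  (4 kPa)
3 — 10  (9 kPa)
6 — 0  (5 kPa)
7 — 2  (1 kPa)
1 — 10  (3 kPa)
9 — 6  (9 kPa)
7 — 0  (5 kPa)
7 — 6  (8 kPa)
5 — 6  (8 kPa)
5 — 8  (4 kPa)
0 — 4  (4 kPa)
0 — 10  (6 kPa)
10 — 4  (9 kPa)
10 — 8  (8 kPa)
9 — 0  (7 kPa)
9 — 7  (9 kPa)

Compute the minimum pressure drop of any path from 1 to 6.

14 kPa

Candidate routes:
1 - 10 - 0 - 6: 3+6+5 = 14
1 - 10 - 0 - 7 - 6: 3+6+5+8 = 22
1 - 10 - 4 - 0 - 6: 3+9+4+5 = 21
The minimum is 14 kPa via 1 - 10 - 0 - 6.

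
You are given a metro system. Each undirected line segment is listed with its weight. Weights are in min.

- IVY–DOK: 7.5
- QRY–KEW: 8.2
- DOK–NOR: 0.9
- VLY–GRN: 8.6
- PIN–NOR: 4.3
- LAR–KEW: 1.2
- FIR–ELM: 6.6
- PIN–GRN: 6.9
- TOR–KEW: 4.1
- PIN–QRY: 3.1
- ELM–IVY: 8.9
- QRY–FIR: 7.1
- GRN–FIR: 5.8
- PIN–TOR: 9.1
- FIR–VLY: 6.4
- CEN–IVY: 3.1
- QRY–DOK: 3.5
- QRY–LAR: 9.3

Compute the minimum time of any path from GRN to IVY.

19.6 min

Enumerating some paths:
GRN → PIN → QRY → DOK → IVY: 6.9+3.1+3.5+7.5 = 21
GRN → PIN → NOR → DOK → IVY: 6.9+4.3+0.9+7.5 = 19.6
GRN → FIR → ELM → IVY: 5.8+6.6+8.9 = 21.3
GRN → FIR → QRY → DOK → IVY: 5.8+7.1+3.5+7.5 = 23.9
Cheapest is GRN → PIN → NOR → DOK → IVY at 19.6 min.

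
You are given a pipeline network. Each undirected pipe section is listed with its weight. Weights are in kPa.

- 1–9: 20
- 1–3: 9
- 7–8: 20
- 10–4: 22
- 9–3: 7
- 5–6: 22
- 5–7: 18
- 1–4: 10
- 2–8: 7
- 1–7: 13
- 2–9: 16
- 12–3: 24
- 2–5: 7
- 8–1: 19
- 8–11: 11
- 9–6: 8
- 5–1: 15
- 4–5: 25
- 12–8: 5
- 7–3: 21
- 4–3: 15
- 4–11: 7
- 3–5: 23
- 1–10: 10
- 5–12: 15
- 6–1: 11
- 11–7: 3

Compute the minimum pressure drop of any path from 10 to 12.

Running Dijkstra from 10:
10: 0
1: 10  (via 10)
3: 19  (via 1)
4: 20  (via 1)
6: 21  (via 1)
7: 23  (via 1)
5: 25  (via 1)
9: 26  (via 3)
11: 26  (via 7)
8: 29  (via 1)
2: 32  (via 5)
12: 34  (via 8)
Shortest route: 10–1–8–12 = 34 kPa.

34 kPa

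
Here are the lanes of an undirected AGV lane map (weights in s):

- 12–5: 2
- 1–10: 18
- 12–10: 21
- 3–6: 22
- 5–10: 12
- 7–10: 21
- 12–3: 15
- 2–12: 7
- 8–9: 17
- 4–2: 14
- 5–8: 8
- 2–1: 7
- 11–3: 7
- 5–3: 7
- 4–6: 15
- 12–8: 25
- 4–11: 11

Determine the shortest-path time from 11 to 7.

47 s

Enumerating some paths:
11–3–12–5–10–7: 7+15+2+12+21 = 57
11–3–5–10–7: 7+7+12+21 = 47
The minimum is 47 s via 11–3–5–10–7.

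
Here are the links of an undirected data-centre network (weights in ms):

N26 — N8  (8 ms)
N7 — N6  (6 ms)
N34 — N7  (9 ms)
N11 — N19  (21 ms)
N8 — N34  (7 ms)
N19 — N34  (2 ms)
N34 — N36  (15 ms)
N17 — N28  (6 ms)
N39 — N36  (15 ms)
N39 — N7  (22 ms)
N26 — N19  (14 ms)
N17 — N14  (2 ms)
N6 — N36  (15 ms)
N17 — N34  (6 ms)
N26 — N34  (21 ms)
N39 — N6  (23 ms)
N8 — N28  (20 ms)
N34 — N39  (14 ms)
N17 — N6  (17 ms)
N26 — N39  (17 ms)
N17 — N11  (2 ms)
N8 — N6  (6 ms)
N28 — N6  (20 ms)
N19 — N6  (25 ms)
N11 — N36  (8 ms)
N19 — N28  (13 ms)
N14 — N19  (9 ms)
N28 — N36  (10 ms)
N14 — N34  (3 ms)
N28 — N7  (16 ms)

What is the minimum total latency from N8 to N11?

Settle nodes by increasing distance from N8:
N8: 0
N6: 6  (via N8)
N34: 7  (via N8)
N26: 8  (via N8)
N19: 9  (via N34)
N14: 10  (via N34)
N7: 12  (via N6)
N17: 12  (via N14)
N11: 14  (via N17)
Shortest route: N8–N34–N14–N17–N11 = 14 ms.

14 ms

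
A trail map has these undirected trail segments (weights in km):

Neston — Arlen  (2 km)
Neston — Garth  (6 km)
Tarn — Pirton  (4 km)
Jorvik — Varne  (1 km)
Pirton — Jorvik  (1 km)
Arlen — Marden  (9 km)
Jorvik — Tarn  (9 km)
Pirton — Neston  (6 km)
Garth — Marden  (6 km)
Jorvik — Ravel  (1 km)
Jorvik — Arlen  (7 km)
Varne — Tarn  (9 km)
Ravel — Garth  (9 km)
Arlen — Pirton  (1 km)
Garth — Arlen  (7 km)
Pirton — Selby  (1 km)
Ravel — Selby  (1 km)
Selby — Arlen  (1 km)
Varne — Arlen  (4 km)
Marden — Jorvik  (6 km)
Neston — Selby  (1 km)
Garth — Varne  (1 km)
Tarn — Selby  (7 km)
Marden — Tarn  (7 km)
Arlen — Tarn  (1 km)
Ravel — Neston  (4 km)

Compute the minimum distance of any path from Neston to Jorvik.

3 km

Running Dijkstra from Neston:
Neston: 0
Selby: 1  (via Neston)
Ravel: 2  (via Selby)
Pirton: 2  (via Selby)
Arlen: 2  (via Neston)
Tarn: 3  (via Arlen)
Jorvik: 3  (via Ravel)
Shortest route: Neston → Selby → Ravel → Jorvik = 3 km.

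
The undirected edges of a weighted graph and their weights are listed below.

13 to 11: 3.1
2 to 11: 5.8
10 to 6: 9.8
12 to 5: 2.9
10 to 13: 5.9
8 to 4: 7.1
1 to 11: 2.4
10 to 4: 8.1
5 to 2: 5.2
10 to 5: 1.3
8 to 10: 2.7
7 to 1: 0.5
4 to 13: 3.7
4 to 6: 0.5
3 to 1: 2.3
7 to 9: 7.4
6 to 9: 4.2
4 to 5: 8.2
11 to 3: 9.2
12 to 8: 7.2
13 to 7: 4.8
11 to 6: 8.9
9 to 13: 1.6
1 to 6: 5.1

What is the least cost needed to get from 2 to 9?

10.5

Settle nodes by increasing distance from 2:
2: 0
5: 5.2  (via 2)
11: 5.8  (via 2)
10: 6.5  (via 5)
12: 8.1  (via 5)
1: 8.2  (via 11)
7: 8.7  (via 1)
13: 8.9  (via 11)
8: 9.2  (via 10)
3: 10.5  (via 1)
9: 10.5  (via 13)
Shortest route: 2–11–13–9 = 10.5.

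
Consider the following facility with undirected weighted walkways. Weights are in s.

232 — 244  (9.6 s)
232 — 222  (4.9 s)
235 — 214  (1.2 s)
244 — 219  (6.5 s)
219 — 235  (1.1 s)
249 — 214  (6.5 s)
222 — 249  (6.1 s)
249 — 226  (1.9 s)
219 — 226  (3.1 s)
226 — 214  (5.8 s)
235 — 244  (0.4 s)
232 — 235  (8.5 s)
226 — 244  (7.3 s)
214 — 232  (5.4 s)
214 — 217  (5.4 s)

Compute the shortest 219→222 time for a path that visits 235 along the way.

12.6 s

Shortest 219→235: 219–235 = 1.1
Best 235 to 222: 235–214–232–222 costing 11.5
Total via 235: 1.1 + 11.5 = 12.6 s.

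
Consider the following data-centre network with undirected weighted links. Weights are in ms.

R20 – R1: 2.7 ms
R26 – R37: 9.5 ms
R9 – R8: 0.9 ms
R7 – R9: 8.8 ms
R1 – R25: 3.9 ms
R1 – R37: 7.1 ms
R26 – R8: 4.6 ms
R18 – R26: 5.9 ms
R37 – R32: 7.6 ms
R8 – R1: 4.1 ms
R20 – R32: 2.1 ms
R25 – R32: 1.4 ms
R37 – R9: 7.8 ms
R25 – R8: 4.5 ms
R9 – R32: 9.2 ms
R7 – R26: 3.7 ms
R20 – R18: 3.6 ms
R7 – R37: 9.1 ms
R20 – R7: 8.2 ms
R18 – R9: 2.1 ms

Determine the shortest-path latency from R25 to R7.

11.7 ms

Candidate routes:
R25 - R8 - R26 - R7: 4.5+4.6+3.7 = 12.8
R25 - R32 - R20 - R7: 1.4+2.1+8.2 = 11.7
Cheapest is R25 - R32 - R20 - R7 at 11.7 ms.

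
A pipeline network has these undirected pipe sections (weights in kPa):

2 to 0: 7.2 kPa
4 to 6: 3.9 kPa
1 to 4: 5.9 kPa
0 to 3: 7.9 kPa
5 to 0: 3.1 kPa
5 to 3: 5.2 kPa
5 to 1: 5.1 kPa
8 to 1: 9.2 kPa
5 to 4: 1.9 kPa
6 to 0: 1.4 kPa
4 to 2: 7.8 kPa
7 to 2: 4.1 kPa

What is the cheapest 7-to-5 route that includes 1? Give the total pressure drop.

Best 7 to 1: 7 → 2 → 4 → 1 costing 17.8
Best 1 to 5: 1 → 5 costing 5.1
Total via 1: 17.8 + 5.1 = 22.9 kPa.

22.9 kPa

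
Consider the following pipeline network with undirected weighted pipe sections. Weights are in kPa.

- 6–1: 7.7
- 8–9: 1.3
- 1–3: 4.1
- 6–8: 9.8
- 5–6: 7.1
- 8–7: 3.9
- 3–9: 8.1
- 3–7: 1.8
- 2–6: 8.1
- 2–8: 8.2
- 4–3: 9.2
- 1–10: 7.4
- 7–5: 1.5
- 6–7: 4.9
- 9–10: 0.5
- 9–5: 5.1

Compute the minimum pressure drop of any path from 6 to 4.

Candidate routes:
6 - 5 - 7 - 3 - 4: 7.1+1.5+1.8+9.2 = 19.6
6 - 8 - 7 - 3 - 4: 9.8+3.9+1.8+9.2 = 24.7
6 - 7 - 3 - 4: 4.9+1.8+9.2 = 15.9
6 - 1 - 3 - 4: 7.7+4.1+9.2 = 21
The minimum is 15.9 kPa via 6 - 7 - 3 - 4.

15.9 kPa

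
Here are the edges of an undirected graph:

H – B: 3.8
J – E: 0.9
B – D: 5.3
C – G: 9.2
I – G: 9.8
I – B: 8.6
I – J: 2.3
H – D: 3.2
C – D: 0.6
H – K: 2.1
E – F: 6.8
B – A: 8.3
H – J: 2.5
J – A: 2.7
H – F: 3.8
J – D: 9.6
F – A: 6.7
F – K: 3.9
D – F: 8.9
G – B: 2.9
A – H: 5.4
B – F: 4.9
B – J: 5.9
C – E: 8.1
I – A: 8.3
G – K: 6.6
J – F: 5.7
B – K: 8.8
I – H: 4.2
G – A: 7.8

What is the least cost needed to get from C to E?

Settle nodes by increasing distance from C:
C: 0
D: 0.6  (via C)
H: 3.8  (via D)
B: 5.9  (via D)
K: 5.9  (via H)
J: 6.3  (via H)
E: 7.2  (via J)
Shortest route: C–D–H–J–E = 7.2.

7.2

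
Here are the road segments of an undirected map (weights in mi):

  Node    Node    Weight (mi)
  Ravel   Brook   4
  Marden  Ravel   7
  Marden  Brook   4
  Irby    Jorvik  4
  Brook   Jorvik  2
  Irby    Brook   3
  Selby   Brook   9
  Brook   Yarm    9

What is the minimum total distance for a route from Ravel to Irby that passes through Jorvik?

Shortest Ravel→Jorvik: Ravel → Brook → Jorvik = 6
Best Jorvik to Irby: Jorvik → Irby costing 4
Total via Jorvik: 6 + 4 = 10 mi.

10 mi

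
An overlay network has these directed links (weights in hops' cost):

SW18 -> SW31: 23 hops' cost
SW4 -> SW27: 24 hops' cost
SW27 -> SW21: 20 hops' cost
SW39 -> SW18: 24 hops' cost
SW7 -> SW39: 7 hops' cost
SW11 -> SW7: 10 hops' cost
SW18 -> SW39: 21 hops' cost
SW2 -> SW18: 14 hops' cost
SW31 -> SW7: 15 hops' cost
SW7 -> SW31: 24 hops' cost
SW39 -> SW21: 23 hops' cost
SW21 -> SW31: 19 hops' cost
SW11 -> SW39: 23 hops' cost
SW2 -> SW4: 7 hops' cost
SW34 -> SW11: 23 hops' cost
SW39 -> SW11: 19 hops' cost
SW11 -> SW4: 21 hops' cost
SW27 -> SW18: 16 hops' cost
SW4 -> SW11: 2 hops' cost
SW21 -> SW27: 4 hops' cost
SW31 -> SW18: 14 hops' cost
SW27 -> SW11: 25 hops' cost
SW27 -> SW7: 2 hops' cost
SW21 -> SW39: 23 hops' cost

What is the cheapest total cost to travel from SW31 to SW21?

Compare a few routes:
SW31–SW18–SW39–SW21: 14+21+23 = 58
SW31–SW7–SW39–SW11–SW4–SW27–SW21: 15+7+19+21+24+20 = 106
SW31–SW7–SW39–SW21: 15+7+23 = 45
The minimum is 45 hops' cost via SW31–SW7–SW39–SW21.

45 hops' cost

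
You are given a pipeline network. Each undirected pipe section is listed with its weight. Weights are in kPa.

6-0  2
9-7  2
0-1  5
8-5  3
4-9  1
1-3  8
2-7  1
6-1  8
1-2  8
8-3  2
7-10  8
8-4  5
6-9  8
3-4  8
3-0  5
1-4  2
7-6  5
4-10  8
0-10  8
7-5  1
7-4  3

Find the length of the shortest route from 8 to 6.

Running Dijkstra from 8:
8: 0
3: 2  (via 8)
5: 3  (via 8)
7: 4  (via 5)
2: 5  (via 7)
4: 5  (via 8)
9: 6  (via 7)
0: 7  (via 3)
1: 7  (via 4)
6: 9  (via 7)
Shortest route: 8 → 5 → 7 → 6 = 9 kPa.

9 kPa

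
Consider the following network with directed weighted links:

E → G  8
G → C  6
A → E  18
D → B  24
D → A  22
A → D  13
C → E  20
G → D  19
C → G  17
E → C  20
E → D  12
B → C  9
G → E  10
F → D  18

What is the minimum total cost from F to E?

Settle nodes by increasing distance from F:
F: 0
D: 18  (via F)
A: 40  (via D)
B: 42  (via D)
C: 51  (via B)
E: 58  (via A)
Shortest route: F → D → A → E = 58.

58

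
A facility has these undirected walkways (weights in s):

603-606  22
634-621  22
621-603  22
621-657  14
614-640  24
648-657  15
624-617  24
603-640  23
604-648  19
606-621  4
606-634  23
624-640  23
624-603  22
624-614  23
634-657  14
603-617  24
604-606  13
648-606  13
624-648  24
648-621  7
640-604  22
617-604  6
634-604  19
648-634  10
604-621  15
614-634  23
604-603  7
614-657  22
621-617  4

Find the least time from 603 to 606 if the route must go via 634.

47 s

Shortest 603→634: 603–604–634 = 26
Shortest 634→606: 634–648–621–606 = 21
Total via 634: 26 + 21 = 47 s.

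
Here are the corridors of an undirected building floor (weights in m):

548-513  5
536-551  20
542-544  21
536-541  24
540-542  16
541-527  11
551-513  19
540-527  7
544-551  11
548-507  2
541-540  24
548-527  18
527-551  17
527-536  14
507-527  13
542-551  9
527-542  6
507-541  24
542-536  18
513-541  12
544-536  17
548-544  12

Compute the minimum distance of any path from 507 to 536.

Compare a few routes:
507 → 527 → 536: 13+14 = 27
507 → 548 → 544 → 536: 2+12+17 = 31
507 → 548 → 527 → 536: 2+18+14 = 34
The minimum is 27 m via 507 → 527 → 536.

27 m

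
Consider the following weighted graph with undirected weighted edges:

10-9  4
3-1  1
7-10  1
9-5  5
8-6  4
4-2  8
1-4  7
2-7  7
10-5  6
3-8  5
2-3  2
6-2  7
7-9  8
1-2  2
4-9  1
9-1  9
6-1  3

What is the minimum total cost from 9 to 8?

14

Enumerating some paths:
9–4–1–3–8: 1+7+1+5 = 14
9–4–1–6–8: 1+7+3+4 = 15
The minimum is 14 via 9–4–1–3–8.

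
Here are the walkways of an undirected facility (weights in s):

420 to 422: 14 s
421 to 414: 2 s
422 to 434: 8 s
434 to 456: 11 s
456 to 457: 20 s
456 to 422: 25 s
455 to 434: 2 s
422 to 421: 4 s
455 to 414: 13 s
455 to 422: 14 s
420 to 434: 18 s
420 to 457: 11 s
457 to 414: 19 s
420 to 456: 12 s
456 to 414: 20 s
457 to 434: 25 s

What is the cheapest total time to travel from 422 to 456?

Compare a few routes:
422–434–456: 8+11 = 19
422–456: 25 = 25
422–420–456: 14+12 = 26
Cheapest is 422–434–456 at 19 s.

19 s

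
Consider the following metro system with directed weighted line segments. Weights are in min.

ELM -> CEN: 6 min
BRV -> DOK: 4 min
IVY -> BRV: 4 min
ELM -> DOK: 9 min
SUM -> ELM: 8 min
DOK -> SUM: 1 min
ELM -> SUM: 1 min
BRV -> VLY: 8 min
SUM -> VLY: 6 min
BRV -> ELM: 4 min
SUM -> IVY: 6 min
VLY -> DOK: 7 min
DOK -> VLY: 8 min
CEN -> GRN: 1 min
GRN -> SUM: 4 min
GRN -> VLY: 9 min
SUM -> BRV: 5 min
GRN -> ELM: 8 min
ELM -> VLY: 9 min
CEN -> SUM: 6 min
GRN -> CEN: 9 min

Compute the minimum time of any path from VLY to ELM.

Running Dijkstra from VLY:
VLY: 0
DOK: 7  (via VLY)
SUM: 8  (via DOK)
BRV: 13  (via SUM)
IVY: 14  (via SUM)
ELM: 16  (via SUM)
Shortest route: VLY–DOK–SUM–ELM = 16 min.

16 min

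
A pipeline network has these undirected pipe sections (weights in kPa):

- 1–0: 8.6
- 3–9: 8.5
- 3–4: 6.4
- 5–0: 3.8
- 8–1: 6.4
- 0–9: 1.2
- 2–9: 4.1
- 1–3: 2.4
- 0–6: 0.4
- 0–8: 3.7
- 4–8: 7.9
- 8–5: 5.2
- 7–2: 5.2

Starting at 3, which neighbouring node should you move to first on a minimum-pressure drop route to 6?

Candidate routes:
3 - 1 - 0 - 6: 2.4+8.6+0.4 = 11.4
3 - 9 - 0 - 6: 8.5+1.2+0.4 = 10.1
3 - 1 - 8 - 0 - 6: 2.4+6.4+3.7+0.4 = 12.9
The minimum is 10.1 kPa via 3 - 9 - 0 - 6.
So from 3 the first move is to 9.

9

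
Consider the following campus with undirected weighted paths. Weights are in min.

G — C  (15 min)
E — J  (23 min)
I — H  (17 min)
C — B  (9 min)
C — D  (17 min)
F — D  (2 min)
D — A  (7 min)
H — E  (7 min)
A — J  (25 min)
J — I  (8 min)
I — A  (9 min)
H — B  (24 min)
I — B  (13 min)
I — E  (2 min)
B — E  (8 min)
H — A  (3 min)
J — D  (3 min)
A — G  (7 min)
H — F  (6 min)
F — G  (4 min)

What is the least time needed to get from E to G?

Running Dijkstra from E:
E: 0
I: 2  (via E)
H: 7  (via E)
B: 8  (via E)
A: 10  (via H)
J: 10  (via I)
D: 13  (via J)
F: 13  (via H)
C: 17  (via B)
G: 17  (via A)
Shortest route: E → H → A → G = 17 min.

17 min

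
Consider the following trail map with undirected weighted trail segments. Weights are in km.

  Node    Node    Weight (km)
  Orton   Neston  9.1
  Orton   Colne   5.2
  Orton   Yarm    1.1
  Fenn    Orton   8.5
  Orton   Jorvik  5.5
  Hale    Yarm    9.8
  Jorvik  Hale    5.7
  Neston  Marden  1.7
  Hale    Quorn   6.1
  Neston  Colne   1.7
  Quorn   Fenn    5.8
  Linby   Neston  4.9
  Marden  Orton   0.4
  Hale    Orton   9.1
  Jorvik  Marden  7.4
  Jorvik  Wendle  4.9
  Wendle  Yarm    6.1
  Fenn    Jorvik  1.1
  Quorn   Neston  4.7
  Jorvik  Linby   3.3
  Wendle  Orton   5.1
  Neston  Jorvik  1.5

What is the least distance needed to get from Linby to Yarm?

Running Dijkstra from Linby:
Linby: 0
Jorvik: 3.3  (via Linby)
Fenn: 4.4  (via Jorvik)
Neston: 4.8  (via Jorvik)
Colne: 6.5  (via Neston)
Marden: 6.5  (via Neston)
Orton: 6.9  (via Marden)
Yarm: 8  (via Orton)
Shortest route: Linby–Jorvik–Neston–Marden–Orton–Yarm = 8 km.

8 km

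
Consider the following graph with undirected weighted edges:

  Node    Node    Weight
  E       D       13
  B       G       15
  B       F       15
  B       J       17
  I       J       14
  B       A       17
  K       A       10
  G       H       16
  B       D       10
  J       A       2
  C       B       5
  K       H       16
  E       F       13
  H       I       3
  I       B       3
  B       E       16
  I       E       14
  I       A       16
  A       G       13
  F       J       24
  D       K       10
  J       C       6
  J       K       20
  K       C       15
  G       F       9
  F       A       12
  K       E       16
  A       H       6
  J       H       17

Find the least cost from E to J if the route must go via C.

Shortest E→C: E → B → C = 21
Shortest C→J: C → J = 6
Total via C: 21 + 6 = 27.

27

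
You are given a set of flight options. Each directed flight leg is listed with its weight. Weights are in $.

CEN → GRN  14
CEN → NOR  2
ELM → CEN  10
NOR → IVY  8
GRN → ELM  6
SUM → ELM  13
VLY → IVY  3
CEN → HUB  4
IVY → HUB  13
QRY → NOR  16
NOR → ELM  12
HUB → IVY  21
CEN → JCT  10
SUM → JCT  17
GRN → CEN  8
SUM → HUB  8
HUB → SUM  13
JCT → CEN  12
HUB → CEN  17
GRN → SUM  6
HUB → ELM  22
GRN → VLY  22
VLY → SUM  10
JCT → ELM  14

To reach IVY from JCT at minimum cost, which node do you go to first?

Compare a few routes:
JCT → ELM → CEN → NOR → IVY: 14+10+2+8 = 34
JCT → CEN → HUB → IVY: 12+4+21 = 37
JCT → CEN → NOR → IVY: 12+2+8 = 22
The minimum is $22 via JCT → CEN → NOR → IVY.
So from JCT the first move is to CEN.

CEN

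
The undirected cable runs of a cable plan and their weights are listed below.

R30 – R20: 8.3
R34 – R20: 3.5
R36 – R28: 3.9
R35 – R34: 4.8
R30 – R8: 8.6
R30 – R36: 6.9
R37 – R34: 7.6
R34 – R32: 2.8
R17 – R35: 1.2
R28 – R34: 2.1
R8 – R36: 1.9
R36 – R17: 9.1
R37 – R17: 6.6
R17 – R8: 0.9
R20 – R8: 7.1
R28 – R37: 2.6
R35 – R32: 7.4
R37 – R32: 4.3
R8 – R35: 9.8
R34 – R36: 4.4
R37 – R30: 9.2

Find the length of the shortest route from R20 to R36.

7.9

Shortest distances from R20:
R20: 0
R34: 3.5  (via R20)
R28: 5.6  (via R34)
R32: 6.3  (via R34)
R8: 7.1  (via R20)
R36: 7.9  (via R34)
Shortest route: R20–R34–R36 = 7.9.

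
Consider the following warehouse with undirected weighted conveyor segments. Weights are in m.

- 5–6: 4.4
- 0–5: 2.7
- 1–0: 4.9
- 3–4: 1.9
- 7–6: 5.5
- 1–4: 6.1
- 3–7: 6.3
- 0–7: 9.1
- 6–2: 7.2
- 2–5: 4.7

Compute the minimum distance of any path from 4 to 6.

Settle nodes by increasing distance from 4:
4: 0
3: 1.9  (via 4)
1: 6.1  (via 4)
7: 8.2  (via 3)
0: 11  (via 1)
5: 13.7  (via 0)
6: 13.7  (via 7)
Shortest route: 4–3–7–6 = 13.7 m.

13.7 m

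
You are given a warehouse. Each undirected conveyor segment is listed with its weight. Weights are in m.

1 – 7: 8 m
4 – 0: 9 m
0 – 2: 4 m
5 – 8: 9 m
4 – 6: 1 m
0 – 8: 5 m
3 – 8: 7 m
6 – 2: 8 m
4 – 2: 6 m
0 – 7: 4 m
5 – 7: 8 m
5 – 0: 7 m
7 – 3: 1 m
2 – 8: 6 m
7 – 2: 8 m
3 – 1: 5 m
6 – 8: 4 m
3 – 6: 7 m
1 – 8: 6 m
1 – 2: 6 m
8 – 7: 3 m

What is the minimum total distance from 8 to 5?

Enumerating some paths:
8 → 0 → 5: 5+7 = 12
8 → 7 → 5: 3+8 = 11
8 → 5: 9 = 9
Cheapest is 8 → 5 at 9 m.

9 m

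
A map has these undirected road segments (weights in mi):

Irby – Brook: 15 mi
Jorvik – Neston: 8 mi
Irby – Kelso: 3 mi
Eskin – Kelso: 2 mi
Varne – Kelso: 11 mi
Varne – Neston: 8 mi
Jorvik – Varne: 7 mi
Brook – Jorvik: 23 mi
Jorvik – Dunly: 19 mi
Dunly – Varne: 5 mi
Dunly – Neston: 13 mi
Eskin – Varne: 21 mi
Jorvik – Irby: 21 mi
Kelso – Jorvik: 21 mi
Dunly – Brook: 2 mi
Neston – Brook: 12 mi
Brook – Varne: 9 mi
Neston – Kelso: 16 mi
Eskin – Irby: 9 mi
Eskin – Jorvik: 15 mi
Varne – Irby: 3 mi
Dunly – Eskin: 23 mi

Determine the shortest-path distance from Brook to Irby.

Enumerating some paths:
Brook - Dunly - Varne - Irby: 2+5+3 = 10
Brook - Varne - Irby: 9+3 = 12
Cheapest is Brook - Dunly - Varne - Irby at 10 mi.

10 mi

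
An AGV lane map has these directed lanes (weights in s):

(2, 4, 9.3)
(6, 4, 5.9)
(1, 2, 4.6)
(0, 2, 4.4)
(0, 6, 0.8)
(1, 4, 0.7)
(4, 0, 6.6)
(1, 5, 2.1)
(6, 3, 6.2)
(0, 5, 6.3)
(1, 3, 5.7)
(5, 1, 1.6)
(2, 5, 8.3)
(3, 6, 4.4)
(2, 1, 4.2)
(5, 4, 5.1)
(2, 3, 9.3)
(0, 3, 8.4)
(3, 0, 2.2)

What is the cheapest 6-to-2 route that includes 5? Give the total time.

Best 6 to 5: 6–3–0–5 costing 14.7
Best 5 to 2: 5–1–2 costing 6.2
Total via 5: 14.7 + 6.2 = 20.9 s.

20.9 s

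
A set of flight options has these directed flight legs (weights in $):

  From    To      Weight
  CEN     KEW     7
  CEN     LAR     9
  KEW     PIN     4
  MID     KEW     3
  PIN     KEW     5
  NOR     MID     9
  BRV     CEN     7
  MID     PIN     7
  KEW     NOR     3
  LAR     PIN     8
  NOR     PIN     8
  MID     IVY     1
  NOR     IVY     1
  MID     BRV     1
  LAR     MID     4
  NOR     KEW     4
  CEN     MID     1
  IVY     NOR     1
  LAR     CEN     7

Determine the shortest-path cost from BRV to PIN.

Candidate routes:
BRV → CEN → MID → PIN: 7+1+7 = 15
BRV → CEN → KEW → PIN: 7+7+4 = 18
The minimum is $15 via BRV → CEN → MID → PIN.

$15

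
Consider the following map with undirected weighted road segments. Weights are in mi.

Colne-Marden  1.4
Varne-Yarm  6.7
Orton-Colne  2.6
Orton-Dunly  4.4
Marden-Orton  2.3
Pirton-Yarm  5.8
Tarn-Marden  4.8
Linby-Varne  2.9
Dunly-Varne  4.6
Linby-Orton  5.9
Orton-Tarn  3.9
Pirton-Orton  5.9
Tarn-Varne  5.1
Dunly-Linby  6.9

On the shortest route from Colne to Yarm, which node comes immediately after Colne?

Orton

Enumerating some paths:
Colne → Orton → Pirton → Yarm: 2.6+5.9+5.8 = 14.3
Colne → Marden → Orton → Pirton → Yarm: 1.4+2.3+5.9+5.8 = 15.4
The minimum is 14.3 mi via Colne → Orton → Pirton → Yarm.
So from Colne the first move is to Orton.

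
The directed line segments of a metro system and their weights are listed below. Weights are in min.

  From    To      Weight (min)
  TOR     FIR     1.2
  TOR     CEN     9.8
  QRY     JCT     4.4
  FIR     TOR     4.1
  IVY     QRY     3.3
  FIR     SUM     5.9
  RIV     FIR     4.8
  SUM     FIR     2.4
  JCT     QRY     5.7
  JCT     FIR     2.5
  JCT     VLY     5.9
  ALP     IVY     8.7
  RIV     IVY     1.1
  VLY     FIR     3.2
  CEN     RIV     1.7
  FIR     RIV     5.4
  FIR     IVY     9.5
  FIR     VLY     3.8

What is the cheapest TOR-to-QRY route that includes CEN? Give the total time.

15.9 min

Best TOR to CEN: TOR–CEN costing 9.8
Best CEN to QRY: CEN–RIV–IVY–QRY costing 6.1
Total via CEN: 9.8 + 6.1 = 15.9 min.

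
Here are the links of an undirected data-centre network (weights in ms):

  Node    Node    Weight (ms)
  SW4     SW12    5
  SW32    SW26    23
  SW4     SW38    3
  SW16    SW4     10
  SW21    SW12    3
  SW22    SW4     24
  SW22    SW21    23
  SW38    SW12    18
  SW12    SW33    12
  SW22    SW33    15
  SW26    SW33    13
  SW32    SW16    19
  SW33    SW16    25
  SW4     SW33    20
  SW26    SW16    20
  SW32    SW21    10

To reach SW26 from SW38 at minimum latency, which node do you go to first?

Enumerating some paths:
SW38 → SW4 → SW16 → SW26: 3+10+20 = 33
SW38 → SW4 → SW33 → SW26: 3+20+13 = 36
Cheapest is SW38 → SW4 → SW16 → SW26 at 33 ms.
So from SW38 the first move is to SW4.

SW4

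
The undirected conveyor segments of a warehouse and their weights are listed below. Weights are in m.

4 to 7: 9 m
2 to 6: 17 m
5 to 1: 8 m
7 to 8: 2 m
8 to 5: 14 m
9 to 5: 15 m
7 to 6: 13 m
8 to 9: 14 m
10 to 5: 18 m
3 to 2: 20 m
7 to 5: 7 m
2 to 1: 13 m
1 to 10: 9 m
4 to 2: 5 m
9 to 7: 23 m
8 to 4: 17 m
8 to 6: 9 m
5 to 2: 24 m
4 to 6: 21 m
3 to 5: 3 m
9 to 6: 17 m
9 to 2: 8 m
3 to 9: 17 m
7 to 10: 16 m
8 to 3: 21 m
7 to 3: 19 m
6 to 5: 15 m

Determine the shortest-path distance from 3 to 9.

17 m

Settle nodes by increasing distance from 3:
3: 0
5: 3  (via 3)
7: 10  (via 5)
1: 11  (via 5)
8: 12  (via 7)
9: 17  (via 3)
Shortest route: 3–9 = 17 m.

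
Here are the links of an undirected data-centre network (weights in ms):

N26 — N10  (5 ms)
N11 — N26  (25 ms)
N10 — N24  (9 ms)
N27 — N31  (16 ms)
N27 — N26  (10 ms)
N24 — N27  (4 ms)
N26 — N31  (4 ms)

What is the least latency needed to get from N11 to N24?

39 ms

Compare a few routes:
N11–N26–N31–N27–N24: 25+4+16+4 = 49
N11–N26–N10–N24: 25+5+9 = 39
Cheapest is N11–N26–N10–N24 at 39 ms.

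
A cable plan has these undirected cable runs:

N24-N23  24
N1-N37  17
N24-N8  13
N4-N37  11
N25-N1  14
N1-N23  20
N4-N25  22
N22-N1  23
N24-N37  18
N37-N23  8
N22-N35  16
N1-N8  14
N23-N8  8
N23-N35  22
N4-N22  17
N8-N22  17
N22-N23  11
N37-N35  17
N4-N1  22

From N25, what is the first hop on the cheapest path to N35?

Candidate routes:
N25–N4–N37–N35: 22+11+17 = 50
N25–N1–N37–N35: 14+17+17 = 48
N25–N1–N22–N35: 14+23+16 = 53
The minimum is 48 via N25–N1–N37–N35.
So from N25 the first move is to N1.

N1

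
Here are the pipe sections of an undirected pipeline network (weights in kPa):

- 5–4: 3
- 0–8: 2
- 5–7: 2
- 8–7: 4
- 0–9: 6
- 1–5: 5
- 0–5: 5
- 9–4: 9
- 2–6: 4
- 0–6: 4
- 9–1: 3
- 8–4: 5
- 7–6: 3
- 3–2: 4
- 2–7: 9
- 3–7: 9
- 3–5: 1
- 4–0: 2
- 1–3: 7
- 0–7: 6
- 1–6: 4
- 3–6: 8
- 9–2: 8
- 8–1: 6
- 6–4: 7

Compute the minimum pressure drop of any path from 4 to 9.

8 kPa

Running Dijkstra from 4:
4: 0
0: 2  (via 4)
5: 3  (via 4)
3: 4  (via 5)
8: 4  (via 0)
7: 5  (via 5)
6: 6  (via 0)
1: 8  (via 5)
2: 8  (via 3)
9: 8  (via 0)
Shortest route: 4 → 0 → 9 = 8 kPa.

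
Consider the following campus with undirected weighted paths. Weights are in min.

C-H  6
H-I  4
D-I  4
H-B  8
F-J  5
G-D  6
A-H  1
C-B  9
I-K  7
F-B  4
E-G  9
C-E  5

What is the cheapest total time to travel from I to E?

Candidate routes:
I–H–C–E: 4+6+5 = 15
I–D–G–E: 4+6+9 = 19
Cheapest is I–H–C–E at 15 min.

15 min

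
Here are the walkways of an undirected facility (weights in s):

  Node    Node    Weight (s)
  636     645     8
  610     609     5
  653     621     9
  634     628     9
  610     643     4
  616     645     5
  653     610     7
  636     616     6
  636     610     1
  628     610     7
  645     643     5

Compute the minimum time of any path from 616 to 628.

Enumerating some paths:
616–636–610–628: 6+1+7 = 14
616–636–645–643–610–628: 6+8+5+4+7 = 30
616–645–643–610–628: 5+5+4+7 = 21
616–645–636–610–628: 5+8+1+7 = 21
The minimum is 14 s via 616–636–610–628.

14 s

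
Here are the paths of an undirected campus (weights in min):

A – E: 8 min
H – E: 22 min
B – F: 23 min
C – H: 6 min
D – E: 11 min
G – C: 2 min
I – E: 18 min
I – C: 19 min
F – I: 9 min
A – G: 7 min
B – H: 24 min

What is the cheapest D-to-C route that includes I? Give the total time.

Best D to I: D → E → I costing 29
Shortest I→C: I → C = 19
Total via I: 29 + 19 = 48 min.

48 min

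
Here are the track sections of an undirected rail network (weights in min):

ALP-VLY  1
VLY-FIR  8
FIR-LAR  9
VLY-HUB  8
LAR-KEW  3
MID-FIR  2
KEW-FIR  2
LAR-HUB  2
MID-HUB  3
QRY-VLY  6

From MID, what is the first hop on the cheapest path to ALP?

Candidate routes:
MID → HUB → VLY → ALP: 3+8+1 = 12
MID → FIR → VLY → ALP: 2+8+1 = 11
The minimum is 11 min via MID → FIR → VLY → ALP.
So from MID the first move is to FIR.

FIR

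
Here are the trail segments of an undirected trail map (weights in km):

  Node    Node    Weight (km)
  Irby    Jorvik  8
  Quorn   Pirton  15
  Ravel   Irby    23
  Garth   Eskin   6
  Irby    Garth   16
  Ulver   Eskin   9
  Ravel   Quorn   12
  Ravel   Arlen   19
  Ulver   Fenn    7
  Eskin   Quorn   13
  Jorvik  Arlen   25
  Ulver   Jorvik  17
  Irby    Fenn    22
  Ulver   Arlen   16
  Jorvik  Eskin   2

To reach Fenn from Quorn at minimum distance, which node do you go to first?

Enumerating some paths:
Quorn–Ravel–Arlen–Ulver–Fenn: 12+19+16+7 = 54
Quorn–Eskin–Ulver–Fenn: 13+9+7 = 29
Quorn–Eskin–Jorvik–Irby–Fenn: 13+2+8+22 = 45
Quorn–Eskin–Jorvik–Ulver–Fenn: 13+2+17+7 = 39
Cheapest is Quorn–Eskin–Ulver–Fenn at 29 km.
So from Quorn the first move is to Eskin.

Eskin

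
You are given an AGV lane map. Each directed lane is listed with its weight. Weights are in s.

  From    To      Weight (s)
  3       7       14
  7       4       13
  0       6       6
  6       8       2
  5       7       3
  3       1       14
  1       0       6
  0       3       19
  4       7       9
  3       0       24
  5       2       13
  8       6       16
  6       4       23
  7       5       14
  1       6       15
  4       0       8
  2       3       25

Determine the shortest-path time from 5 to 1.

52 s

Running Dijkstra from 5:
5: 0
7: 3  (via 5)
2: 13  (via 5)
4: 16  (via 7)
0: 24  (via 4)
6: 30  (via 0)
8: 32  (via 6)
3: 38  (via 2)
1: 52  (via 3)
Shortest route: 5 → 2 → 3 → 1 = 52 s.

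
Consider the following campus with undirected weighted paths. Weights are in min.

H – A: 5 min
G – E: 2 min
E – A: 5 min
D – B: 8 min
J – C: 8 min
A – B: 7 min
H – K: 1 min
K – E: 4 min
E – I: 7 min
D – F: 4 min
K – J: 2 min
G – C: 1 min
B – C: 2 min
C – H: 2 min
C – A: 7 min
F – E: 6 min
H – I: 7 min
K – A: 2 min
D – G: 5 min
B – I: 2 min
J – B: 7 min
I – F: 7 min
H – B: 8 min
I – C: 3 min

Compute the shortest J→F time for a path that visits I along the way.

Shortest J→I: J–K–H–C–I = 8
Shortest I→F: I–F = 7
Total via I: 8 + 7 = 15 min.

15 min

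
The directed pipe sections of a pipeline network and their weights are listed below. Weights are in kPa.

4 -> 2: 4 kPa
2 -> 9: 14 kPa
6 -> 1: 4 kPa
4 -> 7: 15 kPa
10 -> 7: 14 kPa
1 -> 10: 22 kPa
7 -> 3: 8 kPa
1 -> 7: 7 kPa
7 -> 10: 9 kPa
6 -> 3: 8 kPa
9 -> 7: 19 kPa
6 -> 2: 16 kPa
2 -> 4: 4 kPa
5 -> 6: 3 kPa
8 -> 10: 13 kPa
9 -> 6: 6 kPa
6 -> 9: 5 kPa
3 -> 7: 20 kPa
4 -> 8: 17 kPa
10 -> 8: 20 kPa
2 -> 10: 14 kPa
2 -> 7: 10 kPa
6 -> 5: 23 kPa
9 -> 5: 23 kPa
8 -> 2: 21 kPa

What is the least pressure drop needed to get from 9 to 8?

43 kPa

Compare a few routes:
9 - 7 - 10 - 8: 19+9+20 = 48
9 - 6 - 1 - 10 - 8: 6+4+22+20 = 52
9 - 6 - 1 - 7 - 10 - 8: 6+4+7+9+20 = 46
9 - 6 - 2 - 4 - 8: 6+16+4+17 = 43
Cheapest is 9 - 6 - 2 - 4 - 8 at 43 kPa.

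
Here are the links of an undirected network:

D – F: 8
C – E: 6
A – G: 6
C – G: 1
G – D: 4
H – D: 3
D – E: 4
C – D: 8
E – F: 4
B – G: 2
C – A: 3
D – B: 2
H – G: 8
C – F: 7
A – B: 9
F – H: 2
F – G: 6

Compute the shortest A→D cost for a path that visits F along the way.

Shortest A→F: A–C–F = 10
Best F to D: F–H–D costing 5
Total via F: 10 + 5 = 15.

15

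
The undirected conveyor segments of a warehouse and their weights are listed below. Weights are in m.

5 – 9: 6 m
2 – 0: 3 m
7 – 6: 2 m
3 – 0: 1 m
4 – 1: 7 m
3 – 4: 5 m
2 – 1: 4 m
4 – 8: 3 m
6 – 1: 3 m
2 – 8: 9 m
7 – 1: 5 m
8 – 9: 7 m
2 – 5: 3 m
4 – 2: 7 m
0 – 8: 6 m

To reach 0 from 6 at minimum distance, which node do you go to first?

Compare a few routes:
6 → 1 → 2 → 0: 3+4+3 = 10
6 → 7 → 1 → 2 → 0: 2+5+4+3 = 14
Cheapest is 6 → 1 → 2 → 0 at 10 m.
So from 6 the first move is to 1.

1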